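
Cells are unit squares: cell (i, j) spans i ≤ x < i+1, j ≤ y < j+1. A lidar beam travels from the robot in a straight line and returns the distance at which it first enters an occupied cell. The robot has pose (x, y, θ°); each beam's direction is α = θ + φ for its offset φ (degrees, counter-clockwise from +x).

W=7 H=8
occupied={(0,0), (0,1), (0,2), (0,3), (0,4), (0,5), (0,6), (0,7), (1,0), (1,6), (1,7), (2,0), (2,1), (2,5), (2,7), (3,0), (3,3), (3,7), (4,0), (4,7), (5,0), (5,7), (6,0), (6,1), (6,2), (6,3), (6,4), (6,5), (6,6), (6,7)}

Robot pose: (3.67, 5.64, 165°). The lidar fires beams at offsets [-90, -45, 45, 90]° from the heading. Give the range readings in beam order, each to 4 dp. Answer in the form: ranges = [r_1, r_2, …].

beam 1: φ=-90°, α=75°
  d=(0.2588,0.9659)  start (3,5)  tX=1.2750 tY=0.3727  stride 1/|dx|=3.8637 1/|dy|=1.0353
    cross y-line → (3,6), t=0.3727
    cross x-line → (4,6), t=1.2750
    cross y-line → (4,7), t=1.4080 (wall)
  → r_1 = 1.4080
beam 2: φ=-45°, α=120°
  d=(-0.5000,0.8660)  start (3,5)  tX=1.3400 tY=0.4157  stride 1/|dx|=2.0000 1/|dy|=1.1547
    cross y-line → (3,6), t=0.4157
    cross x-line → (2,6), t=1.3400
    cross y-line → (2,7), t=1.5704 (wall)
  → r_2 = 1.5704
beam 3: φ=45°, α=210°
  d=(-0.8660,-0.5000)  start (3,5)  tX=0.7736 tY=1.2800  stride 1/|dx|=1.1547 1/|dy|=2.0000
    cross x-line → (2,5), t=0.7736 (wall)
  → r_3 = 0.7736
beam 4: φ=90°, α=255°
  d=(-0.2588,-0.9659)  start (3,5)  tX=2.5887 tY=0.6626  stride 1/|dx|=3.8637 1/|dy|=1.0353
    cross y-line → (3,4), t=0.6626
    cross y-line → (3,3), t=1.6979 (wall)
  → r_4 = 1.6979

ranges = [1.4080, 1.5704, 0.7736, 1.6979]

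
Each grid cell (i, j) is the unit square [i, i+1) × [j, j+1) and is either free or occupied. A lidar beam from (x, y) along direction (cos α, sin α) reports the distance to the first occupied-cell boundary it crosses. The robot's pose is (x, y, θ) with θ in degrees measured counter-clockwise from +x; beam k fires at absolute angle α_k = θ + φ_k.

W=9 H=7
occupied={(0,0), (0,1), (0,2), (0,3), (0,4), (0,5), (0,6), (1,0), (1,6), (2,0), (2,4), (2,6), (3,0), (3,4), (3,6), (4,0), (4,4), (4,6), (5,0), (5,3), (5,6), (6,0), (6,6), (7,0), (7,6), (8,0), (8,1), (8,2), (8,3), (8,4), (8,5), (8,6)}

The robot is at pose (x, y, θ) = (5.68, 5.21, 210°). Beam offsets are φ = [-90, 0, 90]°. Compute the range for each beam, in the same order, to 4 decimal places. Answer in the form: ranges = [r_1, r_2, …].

ranges = [0.9122, 0.7852, 4.6400]

beam 1: φ=-90°, α=120°
  dir = (cos 120°, sin 120°) = (-0.5000, 0.8660); from cell (5,5)
  next x-line at t=1.3600, next y-line at t=0.9122; Δt_x=2.0000, Δt_y=1.1547
    y: enter (5,6) at t=0.9122 ← occupied
  → r_1 = 0.9122
beam 2: φ=0°, α=210°
  dir = (cos 210°, sin 210°) = (-0.8660, -0.5000); from cell (5,5)
  next x-line at t=0.7852, next y-line at t=0.4200; Δt_x=1.1547, Δt_y=2.0000
    y: enter (5,4) at t=0.4200
    x: enter (4,4) at t=0.7852 ← occupied
  → r_2 = 0.7852
beam 3: φ=90°, α=300°
  dir = (cos 300°, sin 300°) = (0.5000, -0.8660); from cell (5,5)
  next x-line at t=0.6400, next y-line at t=0.2425; Δt_x=2.0000, Δt_y=1.1547
    y: enter (5,4) at t=0.2425
    x: enter (6,4) at t=0.6400
    y: enter (6,3) at t=1.3972
    y: enter (6,2) at t=2.5519
    x: enter (7,2) at t=2.6400
    y: enter (7,1) at t=3.7066
    x: enter (8,1) at t=4.6400 ← occupied
  → r_3 = 4.6400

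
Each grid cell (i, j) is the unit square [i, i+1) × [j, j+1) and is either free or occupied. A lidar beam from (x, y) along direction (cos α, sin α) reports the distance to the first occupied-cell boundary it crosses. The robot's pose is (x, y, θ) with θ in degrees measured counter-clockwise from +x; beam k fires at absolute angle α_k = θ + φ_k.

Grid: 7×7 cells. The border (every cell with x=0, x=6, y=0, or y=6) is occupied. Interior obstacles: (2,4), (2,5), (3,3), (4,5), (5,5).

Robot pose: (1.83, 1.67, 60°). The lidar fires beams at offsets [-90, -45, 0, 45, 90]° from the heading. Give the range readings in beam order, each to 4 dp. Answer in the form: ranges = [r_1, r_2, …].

beam 1: φ=-90°, α=330°
  dir = (cos 330°, sin 330°) = (0.8660, -0.5000); from cell (1,1)
  next x-line at t=0.1963, next y-line at t=1.3400; Δt_x=1.1547, Δt_y=2.0000
    x: enter (2,1) at t=0.1963
    y: enter (2,0) at t=1.3400 ← occupied
  → r_1 = 1.3400
beam 2: φ=-45°, α=15°
  dir = (cos 15°, sin 15°) = (0.9659, 0.2588); from cell (1,1)
  next x-line at t=0.1760, next y-line at t=1.2750; Δt_x=1.0353, Δt_y=3.8637
    x: enter (2,1) at t=0.1760
    x: enter (3,1) at t=1.2113
    y: enter (3,2) at t=1.2750
    x: enter (4,2) at t=2.2465
    x: enter (5,2) at t=3.2818
    x: enter (6,2) at t=4.3171 ← occupied
  → r_2 = 4.3171
beam 3: φ=0°, α=60°
  dir = (cos 60°, sin 60°) = (0.5000, 0.8660); from cell (1,1)
  next x-line at t=0.3400, next y-line at t=0.3811; Δt_x=2.0000, Δt_y=1.1547
    x: enter (2,1) at t=0.3400
    y: enter (2,2) at t=0.3811
    y: enter (2,3) at t=1.5358
    x: enter (3,3) at t=2.3400 ← occupied
  → r_3 = 2.3400
beam 4: φ=45°, α=105°
  dir = (cos 105°, sin 105°) = (-0.2588, 0.9659); from cell (1,1)
  next x-line at t=3.2069, next y-line at t=0.3416; Δt_x=3.8637, Δt_y=1.0353
    y: enter (1,2) at t=0.3416
    y: enter (1,3) at t=1.3769
    y: enter (1,4) at t=2.4122
    x: enter (0,4) at t=3.2069 ← occupied
  → r_4 = 3.2069
beam 5: φ=90°, α=150°
  dir = (cos 150°, sin 150°) = (-0.8660, 0.5000); from cell (1,1)
  next x-line at t=0.9584, next y-line at t=0.6600; Δt_x=1.1547, Δt_y=2.0000
    y: enter (1,2) at t=0.6600
    x: enter (0,2) at t=0.9584 ← occupied
  → r_5 = 0.9584

ranges = [1.3400, 4.3171, 2.3400, 3.2069, 0.9584]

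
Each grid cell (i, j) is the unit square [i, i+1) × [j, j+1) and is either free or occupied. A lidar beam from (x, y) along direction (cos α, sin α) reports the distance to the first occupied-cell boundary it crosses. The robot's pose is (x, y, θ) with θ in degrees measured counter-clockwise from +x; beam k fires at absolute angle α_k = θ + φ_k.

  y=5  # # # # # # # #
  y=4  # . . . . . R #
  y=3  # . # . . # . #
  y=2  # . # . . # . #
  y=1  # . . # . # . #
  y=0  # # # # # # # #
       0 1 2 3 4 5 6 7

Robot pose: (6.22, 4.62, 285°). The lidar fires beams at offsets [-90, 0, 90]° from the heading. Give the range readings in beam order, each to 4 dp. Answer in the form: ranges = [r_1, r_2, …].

beam 1: φ=-90°, α=195°
  direction (-0.9659, -0.2588); cell (6,4); t to first gridline: x 0.2278, y 2.3955 (then +1.0353 / +3.8637)
    (5,4) via x @ 0.2278
    (4,4) via x @ 1.2630
    (3,4) via x @ 2.2983
    (3,3) via y @ 2.3955
    (2,3) via x @ 3.3336  # hit
  → r_1 = 3.3336
beam 2: φ=0°, α=285°
  direction (0.2588, -0.9659); cell (6,4); t to first gridline: x 3.0137, y 0.6419 (then +3.8637 / +1.0353)
    (6,3) via y @ 0.6419
    (6,2) via y @ 1.6771
    (6,1) via y @ 2.7124
    (7,1) via x @ 3.0137  # hit
  → r_2 = 3.0137
beam 3: φ=90°, α=15°
  direction (0.9659, 0.2588); cell (6,4); t to first gridline: x 0.8075, y 1.4682 (then +1.0353 / +3.8637)
    (7,4) via x @ 0.8075  # hit
  → r_3 = 0.8075

ranges = [3.3336, 3.0137, 0.8075]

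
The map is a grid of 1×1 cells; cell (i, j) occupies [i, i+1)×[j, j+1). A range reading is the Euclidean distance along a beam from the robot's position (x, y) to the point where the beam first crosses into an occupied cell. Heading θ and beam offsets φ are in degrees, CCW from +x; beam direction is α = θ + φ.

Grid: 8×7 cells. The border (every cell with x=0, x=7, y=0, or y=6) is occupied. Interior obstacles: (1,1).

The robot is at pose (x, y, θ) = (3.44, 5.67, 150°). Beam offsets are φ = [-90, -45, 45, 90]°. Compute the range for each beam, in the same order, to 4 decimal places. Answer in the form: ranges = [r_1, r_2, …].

ranges = [0.3811, 0.3416, 2.5261, 4.2378]

beam 1: φ=-90°, α=60°
  cosα=0.5000 sinα=0.8660 | (3,5) | tMaxX 1.1200 tMaxY 0.3811 | tΔX 2.0000 tΔY 1.1547
    t=0.3811 [y] (3,6) — stop
  → r_1 = 0.3811
beam 2: φ=-45°, α=105°
  cosα=-0.2588 sinα=0.9659 | (3,5) | tMaxX 1.7000 tMaxY 0.3416 | tΔX 3.8637 tΔY 1.0353
    t=0.3416 [y] (3,6) — stop
  → r_2 = 0.3416
beam 3: φ=45°, α=195°
  cosα=-0.9659 sinα=-0.2588 | (3,5) | tMaxX 0.4555 tMaxY 2.5887 | tΔX 1.0353 tΔY 3.8637
    t=0.4555 [x] (2,5)
    t=1.4908 [x] (1,5)
    t=2.5261 [x] (0,5) — stop
  → r_3 = 2.5261
beam 4: φ=90°, α=240°
  cosα=-0.5000 sinα=-0.8660 | (3,5) | tMaxX 0.8800 tMaxY 0.7736 | tΔX 2.0000 tΔY 1.1547
    t=0.7736 [y] (3,4)
    t=0.8800 [x] (2,4)
    t=1.9283 [y] (2,3)
    t=2.8800 [x] (1,3)
    t=3.0831 [y] (1,2)
    t=4.2378 [y] (1,1) — stop
  → r_4 = 4.2378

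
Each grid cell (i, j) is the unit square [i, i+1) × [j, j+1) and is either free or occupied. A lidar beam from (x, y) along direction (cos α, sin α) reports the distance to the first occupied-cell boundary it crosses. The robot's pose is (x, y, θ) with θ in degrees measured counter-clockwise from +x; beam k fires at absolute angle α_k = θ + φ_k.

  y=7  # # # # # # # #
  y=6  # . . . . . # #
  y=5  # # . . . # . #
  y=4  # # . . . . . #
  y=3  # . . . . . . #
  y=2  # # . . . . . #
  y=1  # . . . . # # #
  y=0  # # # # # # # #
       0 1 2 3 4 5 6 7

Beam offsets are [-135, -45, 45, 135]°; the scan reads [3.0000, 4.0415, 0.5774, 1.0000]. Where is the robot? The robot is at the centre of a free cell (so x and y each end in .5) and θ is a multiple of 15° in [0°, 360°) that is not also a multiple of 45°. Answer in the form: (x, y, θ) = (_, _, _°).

(x, y, θ) = (5.5, 2.5, 195°)

The pose lattice has 29·16 = 464 candidates. Test each by forward raycasting.
  (2.5, 6.5, 255°): beam 1 = 0.5774 ≠ 3.0000 ✗
  (1.5, 1.5, 345°): beam 1 = 0.5774 ≠ 3.0000 ✗
  (6.5, 3.5, 30°): beam 1 = 1.5529 ≠ 3.0000 ✗
  …
  (5.5, 2.5, 195°): r_1=3.0000, r_2=4.0415, r_3=0.5774, r_4=1.0000 — all match ✓
No second candidate reproduces the full scan.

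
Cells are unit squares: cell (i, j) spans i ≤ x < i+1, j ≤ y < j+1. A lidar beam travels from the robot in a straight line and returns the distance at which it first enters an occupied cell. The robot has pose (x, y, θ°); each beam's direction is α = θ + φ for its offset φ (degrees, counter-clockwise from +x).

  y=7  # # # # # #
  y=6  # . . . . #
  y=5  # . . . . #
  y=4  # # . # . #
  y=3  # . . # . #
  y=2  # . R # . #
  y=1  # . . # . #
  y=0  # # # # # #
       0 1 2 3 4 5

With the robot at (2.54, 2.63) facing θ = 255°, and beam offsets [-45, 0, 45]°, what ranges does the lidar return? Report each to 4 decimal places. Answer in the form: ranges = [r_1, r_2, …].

beam 1: φ=-45°, α=210°
  dir = (cos 210°, sin 210°) = (-0.8660, -0.5000); from cell (2,2)
  next x-line at t=0.6235, next y-line at t=1.2600; Δt_x=1.1547, Δt_y=2.0000
    x: enter (1,2) at t=0.6235
    y: enter (1,1) at t=1.2600
    x: enter (0,1) at t=1.7782 ← occupied
  → r_1 = 1.7782
beam 2: φ=0°, α=255°
  dir = (cos 255°, sin 255°) = (-0.2588, -0.9659); from cell (2,2)
  next x-line at t=2.0864, next y-line at t=0.6522; Δt_x=3.8637, Δt_y=1.0353
    y: enter (2,1) at t=0.6522
    y: enter (2,0) at t=1.6875 ← occupied
  → r_2 = 1.6875
beam 3: φ=45°, α=300°
  dir = (cos 300°, sin 300°) = (0.5000, -0.8660); from cell (2,2)
  next x-line at t=0.9200, next y-line at t=0.7275; Δt_x=2.0000, Δt_y=1.1547
    y: enter (2,1) at t=0.7275
    x: enter (3,1) at t=0.9200 ← occupied
  → r_3 = 0.9200

ranges = [1.7782, 1.6875, 0.9200]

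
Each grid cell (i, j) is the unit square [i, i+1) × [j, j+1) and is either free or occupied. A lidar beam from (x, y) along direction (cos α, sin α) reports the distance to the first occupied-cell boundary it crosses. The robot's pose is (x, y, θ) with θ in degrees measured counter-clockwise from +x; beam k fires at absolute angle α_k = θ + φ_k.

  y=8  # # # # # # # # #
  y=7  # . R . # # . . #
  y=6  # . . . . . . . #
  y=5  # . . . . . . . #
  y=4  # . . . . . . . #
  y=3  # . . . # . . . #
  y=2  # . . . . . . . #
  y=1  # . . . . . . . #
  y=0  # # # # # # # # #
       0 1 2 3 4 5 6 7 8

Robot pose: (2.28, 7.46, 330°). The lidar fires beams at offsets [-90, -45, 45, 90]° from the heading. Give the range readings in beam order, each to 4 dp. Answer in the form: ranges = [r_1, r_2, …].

ranges = [2.5600, 6.6879, 1.7807, 0.6235]

beam 1: φ=-90°, α=240°
  d=(-0.5000,-0.8660)  start (2,7)  tX=0.5600 tY=0.5312  stride 1/|dx|=2.0000 1/|dy|=1.1547
    cross y-line → (2,6), t=0.5312
    cross x-line → (1,6), t=0.5600
    cross y-line → (1,5), t=1.6859
    cross x-line → (0,5), t=2.5600 (wall)
  → r_1 = 2.5600
beam 2: φ=-45°, α=285°
  d=(0.2588,-0.9659)  start (2,7)  tX=2.7819 tY=0.4762  stride 1/|dx|=3.8637 1/|dy|=1.0353
    cross y-line → (2,6), t=0.4762
    cross y-line → (2,5), t=1.5115
    cross y-line → (2,4), t=2.5468
    cross x-line → (3,4), t=2.7819
    cross y-line → (3,3), t=3.5821
    cross y-line → (3,2), t=4.6173
    cross y-line → (3,1), t=5.6526
    cross x-line → (4,1), t=6.6456
    cross y-line → (4,0), t=6.6879 (wall)
  → r_2 = 6.6879
beam 3: φ=45°, α=15°
  d=(0.9659,0.2588)  start (2,7)  tX=0.7454 tY=2.0864  stride 1/|dx|=1.0353 1/|dy|=3.8637
    cross x-line → (3,7), t=0.7454
    cross x-line → (4,7), t=1.7807 (wall)
  → r_3 = 1.7807
beam 4: φ=90°, α=60°
  d=(0.5000,0.8660)  start (2,7)  tX=1.4400 tY=0.6235  stride 1/|dx|=2.0000 1/|dy|=1.1547
    cross y-line → (2,8), t=0.6235 (wall)
  → r_4 = 0.6235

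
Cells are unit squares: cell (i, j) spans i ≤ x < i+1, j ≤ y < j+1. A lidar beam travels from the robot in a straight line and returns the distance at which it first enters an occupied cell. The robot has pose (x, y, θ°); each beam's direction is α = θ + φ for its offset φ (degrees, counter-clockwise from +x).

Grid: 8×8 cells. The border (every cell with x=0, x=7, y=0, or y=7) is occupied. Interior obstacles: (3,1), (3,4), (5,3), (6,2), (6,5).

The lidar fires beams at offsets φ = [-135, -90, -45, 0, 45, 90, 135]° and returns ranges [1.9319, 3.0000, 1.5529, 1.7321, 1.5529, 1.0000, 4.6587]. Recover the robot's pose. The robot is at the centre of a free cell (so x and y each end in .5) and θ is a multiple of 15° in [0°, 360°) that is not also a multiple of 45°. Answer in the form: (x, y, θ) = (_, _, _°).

Enumerate (i+0.5, j+0.5, θ) over the 31 free cells and 16 admissible headings. For each, cast all 7 beams and compare to the given ranges.
  (6.5, 4.5, 300°): beam 1 = 5.6940 ≠ 1.9319 ✗
  (2.5, 1.5, 75°): beam 1 = 0.5774 ≠ 1.9319 ✗
  (1.5, 3.5, 60°): beam 1 = 2.5882 ≠ 1.9319 ✗
  …
  (2.5, 2.5, 210°): r_1=1.9319, r_2=3.0000, r_3=1.5529, r_4=1.7321, r_5=1.5529, r_6=1.0000, r_7=4.6587 — all match ✓
Unique over the lattice → pose = (2.5, 2.5, 210°).

(x, y, θ) = (2.5, 2.5, 210°)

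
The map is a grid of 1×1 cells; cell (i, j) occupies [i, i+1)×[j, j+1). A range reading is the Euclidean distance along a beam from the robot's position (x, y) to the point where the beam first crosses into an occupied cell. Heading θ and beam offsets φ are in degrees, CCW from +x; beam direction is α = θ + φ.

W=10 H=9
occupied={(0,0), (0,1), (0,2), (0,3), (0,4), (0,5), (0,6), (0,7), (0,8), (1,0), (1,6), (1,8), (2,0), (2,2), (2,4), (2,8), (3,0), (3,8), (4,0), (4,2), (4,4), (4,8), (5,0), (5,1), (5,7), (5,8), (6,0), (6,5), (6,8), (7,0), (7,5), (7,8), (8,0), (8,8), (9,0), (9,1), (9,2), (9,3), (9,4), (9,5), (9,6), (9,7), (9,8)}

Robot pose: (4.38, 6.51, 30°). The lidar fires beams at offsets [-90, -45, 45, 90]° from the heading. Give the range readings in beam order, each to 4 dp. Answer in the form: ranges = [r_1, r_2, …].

ranges = [6.3624, 1.9705, 1.5426, 1.7205]

beam 1: φ=-90°, α=300°
  d=(0.5000,-0.8660)  start (4,6)  tX=1.2400 tY=0.5889  stride 1/|dx|=2.0000 1/|dy|=1.1547
    cross y-line → (4,5), t=0.5889
    cross x-line → (5,5), t=1.2400
    cross y-line → (5,4), t=1.7436
    cross y-line → (5,3), t=2.8983
    cross x-line → (6,3), t=3.2400
    cross y-line → (6,2), t=4.0530
    cross y-line → (6,1), t=5.2077
    cross x-line → (7,1), t=5.2400
    cross y-line → (7,0), t=6.3624 (wall)
  → r_1 = 6.3624
beam 2: φ=-45°, α=345°
  d=(0.9659,-0.2588)  start (4,6)  tX=0.6419 tY=1.9705  stride 1/|dx|=1.0353 1/|dy|=3.8637
    cross x-line → (5,6), t=0.6419
    cross x-line → (6,6), t=1.6771
    cross y-line → (6,5), t=1.9705 (wall)
  → r_2 = 1.9705
beam 3: φ=45°, α=75°
  d=(0.2588,0.9659)  start (4,6)  tX=2.3955 tY=0.5073  stride 1/|dx|=3.8637 1/|dy|=1.0353
    cross y-line → (4,7), t=0.5073
    cross y-line → (4,8), t=1.5426 (wall)
  → r_3 = 1.5426
beam 4: φ=90°, α=120°
  d=(-0.5000,0.8660)  start (4,6)  tX=0.7600 tY=0.5658  stride 1/|dx|=2.0000 1/|dy|=1.1547
    cross y-line → (4,7), t=0.5658
    cross x-line → (3,7), t=0.7600
    cross y-line → (3,8), t=1.7205 (wall)
  → r_4 = 1.7205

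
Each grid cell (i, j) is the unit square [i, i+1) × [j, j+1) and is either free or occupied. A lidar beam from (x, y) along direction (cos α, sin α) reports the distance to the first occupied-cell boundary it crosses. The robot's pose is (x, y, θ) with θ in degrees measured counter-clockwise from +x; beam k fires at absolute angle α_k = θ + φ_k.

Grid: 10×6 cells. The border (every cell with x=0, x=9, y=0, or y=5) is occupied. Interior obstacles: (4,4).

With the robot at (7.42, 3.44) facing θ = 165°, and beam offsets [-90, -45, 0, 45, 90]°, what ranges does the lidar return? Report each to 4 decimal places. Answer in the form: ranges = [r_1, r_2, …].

ranges = [1.6150, 1.8013, 2.5054, 4.8800, 2.5261]

beam 1: φ=-90°, α=75°
  direction (0.2588, 0.9659); cell (7,3); t to first gridline: x 2.2409, y 0.5798 (then +3.8637 / +1.0353)
    (7,4) via y @ 0.5798
    (7,5) via y @ 1.6150  # hit
  → r_1 = 1.6150
beam 2: φ=-45°, α=120°
  direction (-0.5000, 0.8660); cell (7,3); t to first gridline: x 0.8400, y 0.6466 (then +2.0000 / +1.1547)
    (7,4) via y @ 0.6466
    (6,4) via x @ 0.8400
    (6,5) via y @ 1.8013  # hit
  → r_2 = 1.8013
beam 3: φ=0°, α=165°
  direction (-0.9659, 0.2588); cell (7,3); t to first gridline: x 0.4348, y 2.1637 (then +1.0353 / +3.8637)
    (6,3) via x @ 0.4348
    (5,3) via x @ 1.4701
    (5,4) via y @ 2.1637
    (4,4) via x @ 2.5054  # hit
  → r_3 = 2.5054
beam 4: φ=45°, α=210°
  direction (-0.8660, -0.5000); cell (7,3); t to first gridline: x 0.4850, y 0.8800 (then +1.1547 / +2.0000)
    (6,3) via x @ 0.4850
    (6,2) via y @ 0.8800
    (5,2) via x @ 1.6397
    (4,2) via x @ 2.7944
    (4,1) via y @ 2.8800
    (3,1) via x @ 3.9491
    (3,0) via y @ 4.8800  # hit
  → r_4 = 4.8800
beam 5: φ=90°, α=255°
  direction (-0.2588, -0.9659); cell (7,3); t to first gridline: x 1.6228, y 0.4555 (then +3.8637 / +1.0353)
    (7,2) via y @ 0.4555
    (7,1) via y @ 1.4908
    (6,1) via x @ 1.6228
    (6,0) via y @ 2.5261  # hit
  → r_5 = 2.5261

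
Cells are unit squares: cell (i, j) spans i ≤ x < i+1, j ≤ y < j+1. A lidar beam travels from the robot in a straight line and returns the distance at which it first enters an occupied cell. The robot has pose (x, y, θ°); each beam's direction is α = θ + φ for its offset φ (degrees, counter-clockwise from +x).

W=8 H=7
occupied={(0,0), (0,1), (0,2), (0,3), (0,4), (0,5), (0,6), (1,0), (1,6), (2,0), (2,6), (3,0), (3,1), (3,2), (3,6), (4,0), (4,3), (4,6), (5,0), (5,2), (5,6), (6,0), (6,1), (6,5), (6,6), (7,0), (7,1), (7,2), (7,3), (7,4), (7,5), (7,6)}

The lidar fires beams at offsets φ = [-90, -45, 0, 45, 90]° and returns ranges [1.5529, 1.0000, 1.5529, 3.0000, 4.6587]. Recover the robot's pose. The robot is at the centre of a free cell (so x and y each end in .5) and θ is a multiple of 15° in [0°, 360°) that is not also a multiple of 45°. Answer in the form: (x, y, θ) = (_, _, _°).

Enumerate (i+0.5, j+0.5, θ) over the 24 free cells and 16 admissible headings. For each, cast all 5 beams and compare to the given ranges.
  (5.5, 3.5, 255°): beam 1 = 0.5176 ≠ 1.5529 ✗
  (6.5, 4.5, 105°): beam 1 = 0.5176 ≠ 1.5529 ✗
  (4.5, 5.5, 330°): beam 1 = 2.8868 ≠ 1.5529 ✗
  (4.5, 2.5, 240°): beam 1 = 0.5774 ≠ 1.5529 ✗
  (5.5, 4.5, 150°): beam 1 = 1.0000 ≠ 1.5529 ✗
  …
  (5.5, 4.5, 105°): r_1=1.5529, r_2=1.0000, r_3=1.5529, r_4=3.0000, r_5=4.6587 — all match ✓
Unique over the lattice → pose = (5.5, 4.5, 105°).

(x, y, θ) = (5.5, 4.5, 105°)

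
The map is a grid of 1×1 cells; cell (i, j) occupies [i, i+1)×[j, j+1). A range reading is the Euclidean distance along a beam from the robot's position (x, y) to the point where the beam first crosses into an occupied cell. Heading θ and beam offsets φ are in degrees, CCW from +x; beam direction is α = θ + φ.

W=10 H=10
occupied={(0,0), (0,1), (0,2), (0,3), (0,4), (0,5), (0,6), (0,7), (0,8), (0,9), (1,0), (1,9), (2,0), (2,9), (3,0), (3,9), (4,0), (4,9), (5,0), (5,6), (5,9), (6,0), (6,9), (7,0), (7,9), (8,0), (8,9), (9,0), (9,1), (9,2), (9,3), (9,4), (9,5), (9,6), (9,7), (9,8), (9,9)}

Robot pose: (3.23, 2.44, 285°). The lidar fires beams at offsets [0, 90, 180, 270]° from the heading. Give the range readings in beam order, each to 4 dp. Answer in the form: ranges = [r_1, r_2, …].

ranges = [1.4908, 5.9735, 6.7914, 2.3087]

beam 1: φ=0°, α=285°
  direction (0.2588, -0.9659); cell (3,2); t to first gridline: x 2.9751, y 0.4555 (then +3.8637 / +1.0353)
    (3,1) via y @ 0.4555
    (3,0) via y @ 1.4908  # hit
  → r_1 = 1.4908
beam 2: φ=90°, α=15°
  direction (0.9659, 0.2588); cell (3,2); t to first gridline: x 0.7972, y 2.1637 (then +1.0353 / +3.8637)
    (4,2) via x @ 0.7972
    (5,2) via x @ 1.8324
    (5,3) via y @ 2.1637
    (6,3) via x @ 2.8677
    (7,3) via x @ 3.9030
    (8,3) via x @ 4.9383
    (9,3) via x @ 5.9735  # hit
  → r_2 = 5.9735
beam 3: φ=180°, α=105°
  direction (-0.2588, 0.9659); cell (3,2); t to first gridline: x 0.8887, y 0.5798 (then +3.8637 / +1.0353)
    (3,3) via y @ 0.5798
    (2,3) via x @ 0.8887
    (2,4) via y @ 1.6150
    (2,5) via y @ 2.6503
    (2,6) via y @ 3.6856
    (2,7) via y @ 4.7209
    (1,7) via x @ 4.7524
    (1,8) via y @ 5.7561
    (1,9) via y @ 6.7914  # hit
  → r_3 = 6.7914
beam 4: φ=270°, α=195°
  direction (-0.9659, -0.2588); cell (3,2); t to first gridline: x 0.2381, y 1.7000 (then +1.0353 / +3.8637)
    (2,2) via x @ 0.2381
    (1,2) via x @ 1.2734
    (1,1) via y @ 1.7000
    (0,1) via x @ 2.3087  # hit
  → r_4 = 2.3087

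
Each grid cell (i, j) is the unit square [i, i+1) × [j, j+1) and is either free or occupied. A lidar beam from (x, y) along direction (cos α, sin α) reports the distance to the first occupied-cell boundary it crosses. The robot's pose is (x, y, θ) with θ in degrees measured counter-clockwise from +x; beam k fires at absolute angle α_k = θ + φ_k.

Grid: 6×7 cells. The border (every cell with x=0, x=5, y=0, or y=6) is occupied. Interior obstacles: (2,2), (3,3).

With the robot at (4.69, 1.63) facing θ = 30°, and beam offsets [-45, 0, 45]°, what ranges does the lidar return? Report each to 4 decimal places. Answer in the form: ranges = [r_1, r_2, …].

beam 1: φ=-45°, α=345°
  cosα=0.9659 sinα=-0.2588 | (4,1) | tMaxX 0.3209 tMaxY 2.4341 | tΔX 1.0353 tΔY 3.8637
    t=0.3209 [x] (5,1) — stop
  → r_1 = 0.3209
beam 2: φ=0°, α=30°
  cosα=0.8660 sinα=0.5000 | (4,1) | tMaxX 0.3580 tMaxY 0.7400 | tΔX 1.1547 tΔY 2.0000
    t=0.3580 [x] (5,1) — stop
  → r_2 = 0.3580
beam 3: φ=45°, α=75°
  cosα=0.2588 sinα=0.9659 | (4,1) | tMaxX 1.1977 tMaxY 0.3831 | tΔX 3.8637 tΔY 1.0353
    t=0.3831 [y] (4,2)
    t=1.1977 [x] (5,2) — stop
  → r_3 = 1.1977

ranges = [0.3209, 0.3580, 1.1977]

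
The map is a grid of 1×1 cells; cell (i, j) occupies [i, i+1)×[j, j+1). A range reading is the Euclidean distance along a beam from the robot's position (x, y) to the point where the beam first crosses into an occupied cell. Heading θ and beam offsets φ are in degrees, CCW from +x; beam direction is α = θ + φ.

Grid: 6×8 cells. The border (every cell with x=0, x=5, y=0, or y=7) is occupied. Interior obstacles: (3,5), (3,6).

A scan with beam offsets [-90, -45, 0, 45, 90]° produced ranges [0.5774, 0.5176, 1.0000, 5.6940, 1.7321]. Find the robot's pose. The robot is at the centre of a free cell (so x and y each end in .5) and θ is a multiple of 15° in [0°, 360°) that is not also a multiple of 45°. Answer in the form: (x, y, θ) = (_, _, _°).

(x, y, θ) = (1.5, 6.5, 240°)

The pose lattice has 22·16 = 352 candidates. Test each by forward raycasting.
  (4.5, 6.5, 330°): beam 1 = 1.0000 ≠ 0.5774 ✗
  (4.5, 4.5, 30°): beam 1 = 1.0000 ≠ 0.5774 ✗
  (2.5, 4.5, 240°): beam 1 = 1.7321 ≠ 0.5774 ✗
  …
  (1.5, 6.5, 240°): r_1=0.5774, r_2=0.5176, r_3=1.0000, r_4=5.6940, r_5=1.7321 — all match ✓
No second candidate reproduces the full scan.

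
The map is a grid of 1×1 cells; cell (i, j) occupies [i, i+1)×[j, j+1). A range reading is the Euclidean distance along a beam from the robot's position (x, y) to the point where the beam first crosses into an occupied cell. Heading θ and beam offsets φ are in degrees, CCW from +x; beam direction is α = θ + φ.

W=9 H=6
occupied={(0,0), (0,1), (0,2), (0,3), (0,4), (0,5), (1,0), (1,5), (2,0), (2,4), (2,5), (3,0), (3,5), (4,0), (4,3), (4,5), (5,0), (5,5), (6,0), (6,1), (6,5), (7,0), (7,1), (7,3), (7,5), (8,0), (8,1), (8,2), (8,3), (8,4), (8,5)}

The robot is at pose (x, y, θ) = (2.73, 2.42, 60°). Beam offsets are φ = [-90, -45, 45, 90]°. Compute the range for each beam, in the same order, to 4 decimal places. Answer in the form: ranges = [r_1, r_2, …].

ranges = [2.8400, 2.2409, 1.6357, 1.9976]

beam 1: φ=-90°, α=330°
  direction (0.8660, -0.5000); cell (2,2); t to first gridline: x 0.3118, y 0.8400 (then +1.1547 / +2.0000)
    (3,2) via x @ 0.3118
    (3,1) via y @ 0.8400
    (4,1) via x @ 1.4665
    (5,1) via x @ 2.6212
    (5,0) via y @ 2.8400  # hit
  → r_1 = 2.8400
beam 2: φ=-45°, α=15°
  direction (0.9659, 0.2588); cell (2,2); t to first gridline: x 0.2795, y 2.2409 (then +1.0353 / +3.8637)
    (3,2) via x @ 0.2795
    (4,2) via x @ 1.3148
    (4,3) via y @ 2.2409  # hit
  → r_2 = 2.2409
beam 3: φ=45°, α=105°
  direction (-0.2588, 0.9659); cell (2,2); t to first gridline: x 2.8205, y 0.6005 (then +3.8637 / +1.0353)
    (2,3) via y @ 0.6005
    (2,4) via y @ 1.6357  # hit
  → r_3 = 1.6357
beam 4: φ=90°, α=150°
  direction (-0.8660, 0.5000); cell (2,2); t to first gridline: x 0.8429, y 1.1600 (then +1.1547 / +2.0000)
    (1,2) via x @ 0.8429
    (1,3) via y @ 1.1600
    (0,3) via x @ 1.9976  # hit
  → r_4 = 1.9976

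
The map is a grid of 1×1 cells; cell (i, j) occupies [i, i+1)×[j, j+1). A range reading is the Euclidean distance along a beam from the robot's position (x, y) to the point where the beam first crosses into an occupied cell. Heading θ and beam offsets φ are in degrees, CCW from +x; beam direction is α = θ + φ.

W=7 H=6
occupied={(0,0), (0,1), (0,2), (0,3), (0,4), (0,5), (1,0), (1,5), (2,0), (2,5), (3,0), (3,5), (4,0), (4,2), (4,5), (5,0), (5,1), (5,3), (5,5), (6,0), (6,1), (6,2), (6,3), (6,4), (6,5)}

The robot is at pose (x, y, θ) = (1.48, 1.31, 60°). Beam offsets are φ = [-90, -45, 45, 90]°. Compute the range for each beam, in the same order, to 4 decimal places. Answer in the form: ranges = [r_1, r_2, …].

ranges = [0.6200, 2.6660, 1.8546, 0.5543]

beam 1: φ=-90°, α=330°
  dir = (cos 330°, sin 330°) = (0.8660, -0.5000); from cell (1,1)
  next x-line at t=0.6004, next y-line at t=0.6200; Δt_x=1.1547, Δt_y=2.0000
    x: enter (2,1) at t=0.6004
    y: enter (2,0) at t=0.6200 ← occupied
  → r_1 = 0.6200
beam 2: φ=-45°, α=15°
  dir = (cos 15°, sin 15°) = (0.9659, 0.2588); from cell (1,1)
  next x-line at t=0.5383, next y-line at t=2.6660; Δt_x=1.0353, Δt_y=3.8637
    x: enter (2,1) at t=0.5383
    x: enter (3,1) at t=1.5736
    x: enter (4,1) at t=2.6089
    y: enter (4,2) at t=2.6660 ← occupied
  → r_2 = 2.6660
beam 3: φ=45°, α=105°
  dir = (cos 105°, sin 105°) = (-0.2588, 0.9659); from cell (1,1)
  next x-line at t=1.8546, next y-line at t=0.7143; Δt_x=3.8637, Δt_y=1.0353
    y: enter (1,2) at t=0.7143
    y: enter (1,3) at t=1.7496
    x: enter (0,3) at t=1.8546 ← occupied
  → r_3 = 1.8546
beam 4: φ=90°, α=150°
  dir = (cos 150°, sin 150°) = (-0.8660, 0.5000); from cell (1,1)
  next x-line at t=0.5543, next y-line at t=1.3800; Δt_x=1.1547, Δt_y=2.0000
    x: enter (0,1) at t=0.5543 ← occupied
  → r_4 = 0.5543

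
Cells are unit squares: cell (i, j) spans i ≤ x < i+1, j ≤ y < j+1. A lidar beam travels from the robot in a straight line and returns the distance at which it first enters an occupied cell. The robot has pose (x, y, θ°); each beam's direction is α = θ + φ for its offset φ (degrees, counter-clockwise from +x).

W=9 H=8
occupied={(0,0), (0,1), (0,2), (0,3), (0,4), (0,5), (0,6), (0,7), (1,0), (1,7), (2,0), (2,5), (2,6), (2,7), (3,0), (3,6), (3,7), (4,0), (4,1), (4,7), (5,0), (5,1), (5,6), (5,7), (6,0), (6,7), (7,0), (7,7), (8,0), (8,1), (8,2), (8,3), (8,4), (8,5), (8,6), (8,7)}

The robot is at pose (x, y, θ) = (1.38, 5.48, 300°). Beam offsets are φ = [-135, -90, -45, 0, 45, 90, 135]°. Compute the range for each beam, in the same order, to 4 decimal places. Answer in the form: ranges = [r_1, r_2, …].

ranges = [0.3934, 0.4388, 1.4682, 5.1731, 0.6419, 0.7159, 1.5736]

beam 1: φ=-135°, α=165°
  direction (-0.9659, 0.2588); cell (1,5); t to first gridline: x 0.3934, y 2.0091 (then +1.0353 / +3.8637)
    (0,5) via x @ 0.3934  # hit
  → r_1 = 0.3934
beam 2: φ=-90°, α=210°
  direction (-0.8660, -0.5000); cell (1,5); t to first gridline: x 0.4388, y 0.9600 (then +1.1547 / +2.0000)
    (0,5) via x @ 0.4388  # hit
  → r_2 = 0.4388
beam 3: φ=-45°, α=255°
  direction (-0.2588, -0.9659); cell (1,5); t to first gridline: x 1.4682, y 0.4969 (then +3.8637 / +1.0353)
    (1,4) via y @ 0.4969
    (0,4) via x @ 1.4682  # hit
  → r_3 = 1.4682
beam 4: φ=0°, α=300°
  direction (0.5000, -0.8660); cell (1,5); t to first gridline: x 1.2400, y 0.5543 (then +2.0000 / +1.1547)
    (1,4) via y @ 0.5543
    (2,4) via x @ 1.2400
    (2,3) via y @ 1.7090
    (2,2) via y @ 2.8637
    (3,2) via x @ 3.2400
    (3,1) via y @ 4.0184
    (3,0) via y @ 5.1731  # hit
  → r_4 = 5.1731
beam 5: φ=45°, α=345°
  direction (0.9659, -0.2588); cell (1,5); t to first gridline: x 0.6419, y 1.8546 (then +1.0353 / +3.8637)
    (2,5) via x @ 0.6419  # hit
  → r_5 = 0.6419
beam 6: φ=90°, α=30°
  direction (0.8660, 0.5000); cell (1,5); t to first gridline: x 0.7159, y 1.0400 (then +1.1547 / +2.0000)
    (2,5) via x @ 0.7159  # hit
  → r_6 = 0.7159
beam 7: φ=135°, α=75°
  direction (0.2588, 0.9659); cell (1,5); t to first gridline: x 2.3955, y 0.5383 (then +3.8637 / +1.0353)
    (1,6) via y @ 0.5383
    (1,7) via y @ 1.5736  # hit
  → r_7 = 1.5736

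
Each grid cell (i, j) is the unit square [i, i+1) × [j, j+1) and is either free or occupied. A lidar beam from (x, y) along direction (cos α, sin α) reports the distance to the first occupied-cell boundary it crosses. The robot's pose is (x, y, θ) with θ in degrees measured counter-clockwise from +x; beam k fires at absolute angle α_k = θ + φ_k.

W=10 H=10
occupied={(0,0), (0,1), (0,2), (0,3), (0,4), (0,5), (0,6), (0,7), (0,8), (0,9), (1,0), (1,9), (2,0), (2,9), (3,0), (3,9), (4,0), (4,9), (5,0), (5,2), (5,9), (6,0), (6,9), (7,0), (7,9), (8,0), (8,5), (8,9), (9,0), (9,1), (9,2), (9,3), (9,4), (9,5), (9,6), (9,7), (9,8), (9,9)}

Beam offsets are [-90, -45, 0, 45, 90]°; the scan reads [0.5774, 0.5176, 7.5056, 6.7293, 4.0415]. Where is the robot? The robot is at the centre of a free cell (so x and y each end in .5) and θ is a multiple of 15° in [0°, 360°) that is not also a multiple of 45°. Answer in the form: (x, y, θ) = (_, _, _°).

Enumerate (i+0.5, j+0.5, θ) over the 62 free cells and 16 admissible headings. For each, cast all 5 beams and compare to the given ranges.
  (8.5, 3.5, 330°): beam 1 = 2.8868 ≠ 0.5774 ✗
  (3.5, 2.5, 285°): beam 1 = 2.5882 ≠ 0.5774 ✗
  (5.5, 3.5, 15°): beam 1 = 0.5176 ≠ 0.5774 ✗
  (2.5, 7.5, 75°): beam 1 = 5.7956 ≠ 0.5774 ✗
  (1.5, 5.5, 195°): beam 1 = 1.9319 ≠ 0.5774 ✗
  …
  (4.5, 2.5, 60°): r_1=0.5774, r_2=0.5176, r_3=7.5056, r_4=6.7293, r_5=4.0415 — all match ✓
Unique over the lattice → pose = (4.5, 2.5, 60°).

(x, y, θ) = (4.5, 2.5, 60°)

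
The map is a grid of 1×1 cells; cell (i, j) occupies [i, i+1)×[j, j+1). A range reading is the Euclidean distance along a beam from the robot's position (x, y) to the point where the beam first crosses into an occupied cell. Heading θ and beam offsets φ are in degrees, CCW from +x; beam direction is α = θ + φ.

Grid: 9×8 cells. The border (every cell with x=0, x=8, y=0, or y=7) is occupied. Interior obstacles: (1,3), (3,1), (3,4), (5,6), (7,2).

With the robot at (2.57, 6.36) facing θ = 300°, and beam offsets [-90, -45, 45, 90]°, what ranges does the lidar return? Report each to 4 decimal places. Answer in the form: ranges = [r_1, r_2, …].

beam 1: φ=-90°, α=210°
  d=(-0.8660,-0.5000)  start (2,6)  tX=0.6582 tY=0.7200  stride 1/|dx|=1.1547 1/|dy|=2.0000
    cross x-line → (1,6), t=0.6582
    cross y-line → (1,5), t=0.7200
    cross x-line → (0,5), t=1.8129 (wall)
  → r_1 = 1.8129
beam 2: φ=-45°, α=255°
  d=(-0.2588,-0.9659)  start (2,6)  tX=2.2023 tY=0.3727  stride 1/|dx|=3.8637 1/|dy|=1.0353
    cross y-line → (2,5), t=0.3727
    cross y-line → (2,4), t=1.4080
    cross x-line → (1,4), t=2.2023
    cross y-line → (1,3), t=2.4433 (wall)
  → r_2 = 2.4433
beam 3: φ=45°, α=345°
  d=(0.9659,-0.2588)  start (2,6)  tX=0.4452 tY=1.3909  stride 1/|dx|=1.0353 1/|dy|=3.8637
    cross x-line → (3,6), t=0.4452
    cross y-line → (3,5), t=1.3909
    cross x-line → (4,5), t=1.4804
    cross x-line → (5,5), t=2.5157
    cross x-line → (6,5), t=3.5510
    cross x-line → (7,5), t=4.5863
    cross y-line → (7,4), t=5.2546
    cross x-line → (8,4), t=5.6215 (wall)
  → r_3 = 5.6215
beam 4: φ=90°, α=30°
  d=(0.8660,0.5000)  start (2,6)  tX=0.4965 tY=1.2800  stride 1/|dx|=1.1547 1/|dy|=2.0000
    cross x-line → (3,6), t=0.4965
    cross y-line → (3,7), t=1.2800 (wall)
  → r_4 = 1.2800

ranges = [1.8129, 2.4433, 5.6215, 1.2800]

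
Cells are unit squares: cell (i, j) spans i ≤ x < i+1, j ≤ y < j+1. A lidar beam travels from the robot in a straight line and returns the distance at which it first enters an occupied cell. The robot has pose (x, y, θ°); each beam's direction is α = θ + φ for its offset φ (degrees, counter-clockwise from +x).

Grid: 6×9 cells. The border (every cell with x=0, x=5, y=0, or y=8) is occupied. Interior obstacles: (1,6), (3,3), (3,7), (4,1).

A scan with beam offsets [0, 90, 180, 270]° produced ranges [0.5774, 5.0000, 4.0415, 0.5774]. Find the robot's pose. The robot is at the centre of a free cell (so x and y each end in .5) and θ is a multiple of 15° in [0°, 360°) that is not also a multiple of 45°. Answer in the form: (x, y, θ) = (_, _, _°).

(x, y, θ) = (1.5, 5.5, 210°)

Candidates: 24 free-cell centres × 16 headings = 384 poses. Raycast each; keep the one whose scan matches to 4 dp.
  (2.5, 2.5, 255°): beam 1 = 1.5529 ≠ 0.5774 ✗
  (1.5, 1.5, 240°): beam 2 = 1.0000 ≠ 5.0000 ✗
  (3.5, 6.5, 345°): beam 1 = 1.5529 ≠ 0.5774 ✗
  (3.5, 6.5, 30°): beam 1 = 1.7321 ≠ 0.5774 ✗
  …
  (1.5, 5.5, 210°): r_1=0.5774, r_2=5.0000, r_3=4.0415, r_4=0.5774 — all match ✓
Unique over the lattice → pose = (1.5, 5.5, 210°).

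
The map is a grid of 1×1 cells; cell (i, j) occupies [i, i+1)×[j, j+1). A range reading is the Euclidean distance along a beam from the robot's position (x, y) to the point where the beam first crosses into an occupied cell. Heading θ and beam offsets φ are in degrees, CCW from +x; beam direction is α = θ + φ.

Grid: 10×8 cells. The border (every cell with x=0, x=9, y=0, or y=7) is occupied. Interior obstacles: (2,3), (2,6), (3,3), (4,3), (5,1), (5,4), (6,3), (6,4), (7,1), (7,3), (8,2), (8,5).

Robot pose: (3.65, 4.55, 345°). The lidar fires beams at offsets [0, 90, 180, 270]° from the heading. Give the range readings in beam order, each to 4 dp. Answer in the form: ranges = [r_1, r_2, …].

ranges = [1.3976, 2.5364, 2.7435, 0.5694]

beam 1: φ=0°, α=345°
  direction (0.9659, -0.2588); cell (3,4); t to first gridline: x 0.3623, y 2.1250 (then +1.0353 / +3.8637)
    (4,4) via x @ 0.3623
    (5,4) via x @ 1.3976  # hit
  → r_1 = 1.3976
beam 2: φ=90°, α=75°
  direction (0.2588, 0.9659); cell (3,4); t to first gridline: x 1.3523, y 0.4659 (then +3.8637 / +1.0353)
    (3,5) via y @ 0.4659
    (4,5) via x @ 1.3523
    (4,6) via y @ 1.5012
    (4,7) via y @ 2.5364  # hit
  → r_2 = 2.5364
beam 3: φ=180°, α=165°
  direction (-0.9659, 0.2588); cell (3,4); t to first gridline: x 0.6729, y 1.7387 (then +1.0353 / +3.8637)
    (2,4) via x @ 0.6729
    (1,4) via x @ 1.7082
    (1,5) via y @ 1.7387
    (0,5) via x @ 2.7435  # hit
  → r_3 = 2.7435
beam 4: φ=270°, α=255°
  direction (-0.2588, -0.9659); cell (3,4); t to first gridline: x 2.5114, y 0.5694 (then +3.8637 / +1.0353)
    (3,3) via y @ 0.5694  # hit
  → r_4 = 0.5694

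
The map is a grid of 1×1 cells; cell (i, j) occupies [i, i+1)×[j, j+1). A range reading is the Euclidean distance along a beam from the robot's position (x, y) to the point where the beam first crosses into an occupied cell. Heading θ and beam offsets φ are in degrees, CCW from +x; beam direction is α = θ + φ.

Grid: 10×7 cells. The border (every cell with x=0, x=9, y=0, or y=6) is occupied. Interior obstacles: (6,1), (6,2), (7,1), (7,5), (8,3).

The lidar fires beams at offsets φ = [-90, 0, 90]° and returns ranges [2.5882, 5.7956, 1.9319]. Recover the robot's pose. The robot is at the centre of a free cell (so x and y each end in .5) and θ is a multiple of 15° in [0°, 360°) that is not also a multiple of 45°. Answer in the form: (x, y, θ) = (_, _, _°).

Candidates: 35 free-cell centres × 16 headings = 560 poses. Raycast each; keep the one whose scan matches to 4 dp.
  (7.5, 3.5, 285°): beam 1 = 6.7293 ≠ 2.5882 ✗
  (3.5, 4.5, 210°): beam 1 = 1.7321 ≠ 2.5882 ✗
  (5.5, 4.5, 210°): beam 1 = 1.7321 ≠ 2.5882 ✗
  (6.5, 4.5, 195°): beam 1 = 1.5529 ≠ 2.5882 ✗
  (1.5, 2.5, 285°): beam 1 = 0.5176 ≠ 2.5882 ✗
  …
  (1.5, 3.5, 15°): r_1=2.5882, r_2=5.7956, r_3=1.9319 — all match ✓
Only this pose fits every beam.

(x, y, θ) = (1.5, 3.5, 15°)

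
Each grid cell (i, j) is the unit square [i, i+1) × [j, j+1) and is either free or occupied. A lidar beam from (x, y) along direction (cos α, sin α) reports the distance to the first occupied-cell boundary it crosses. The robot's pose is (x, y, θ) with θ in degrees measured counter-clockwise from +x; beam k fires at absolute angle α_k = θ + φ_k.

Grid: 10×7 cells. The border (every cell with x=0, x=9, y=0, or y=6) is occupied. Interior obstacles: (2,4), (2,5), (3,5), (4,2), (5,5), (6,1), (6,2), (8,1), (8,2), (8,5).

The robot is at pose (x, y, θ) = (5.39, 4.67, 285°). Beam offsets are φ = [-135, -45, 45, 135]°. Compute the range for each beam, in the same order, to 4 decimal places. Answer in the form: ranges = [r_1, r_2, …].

beam 1: φ=-135°, α=150°
  cosα=-0.8660 sinα=0.5000 | (5,4) | tMaxX 0.4503 tMaxY 0.6600 | tΔX 1.1547 tΔY 2.0000
    t=0.4503 [x] (4,4)
    t=0.6600 [y] (4,5)
    t=1.6050 [x] (3,5) — stop
  → r_1 = 1.6050
beam 2: φ=-45°, α=240°
  cosα=-0.5000 sinα=-0.8660 | (5,4) | tMaxX 0.7800 tMaxY 0.7736 | tΔX 2.0000 tΔY 1.1547
    t=0.7736 [y] (5,3)
    t=0.7800 [x] (4,3)
    t=1.9283 [y] (4,2) — stop
  → r_2 = 1.9283
beam 3: φ=45°, α=330°
  cosα=0.8660 sinα=-0.5000 | (5,4) | tMaxX 0.7044 tMaxY 1.3400 | tΔX 1.1547 tΔY 2.0000
    t=0.7044 [x] (6,4)
    t=1.3400 [y] (6,3)
    t=1.8591 [x] (7,3)
    t=3.0138 [x] (8,3)
    t=3.3400 [y] (8,2) — stop
  → r_3 = 3.3400
beam 4: φ=135°, α=60°
  cosα=0.5000 sinα=0.8660 | (5,4) | tMaxX 1.2200 tMaxY 0.3811 | tΔX 2.0000 tΔY 1.1547
    t=0.3811 [y] (5,5) — stop
  → r_4 = 0.3811

ranges = [1.6050, 1.9283, 3.3400, 0.3811]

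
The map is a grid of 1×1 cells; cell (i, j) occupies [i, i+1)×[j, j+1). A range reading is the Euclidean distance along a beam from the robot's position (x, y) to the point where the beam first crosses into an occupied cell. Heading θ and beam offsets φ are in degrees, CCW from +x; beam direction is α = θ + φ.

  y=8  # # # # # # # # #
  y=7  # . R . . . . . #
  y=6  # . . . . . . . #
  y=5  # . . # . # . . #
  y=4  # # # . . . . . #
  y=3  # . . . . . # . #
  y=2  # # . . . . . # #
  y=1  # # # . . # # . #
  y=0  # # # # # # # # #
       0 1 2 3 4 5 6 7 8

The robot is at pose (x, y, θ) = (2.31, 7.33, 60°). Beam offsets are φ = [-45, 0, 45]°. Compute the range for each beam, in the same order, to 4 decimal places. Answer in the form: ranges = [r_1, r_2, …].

beam 1: φ=-45°, α=15°
  direction (0.9659, 0.2588); cell (2,7); t to first gridline: x 0.7143, y 2.5887 (then +1.0353 / +3.8637)
    (3,7) via x @ 0.7143
    (4,7) via x @ 1.7496
    (4,8) via y @ 2.5887  # hit
  → r_1 = 2.5887
beam 2: φ=0°, α=60°
  direction (0.5000, 0.8660); cell (2,7); t to first gridline: x 1.3800, y 0.7736 (then +2.0000 / +1.1547)
    (2,8) via y @ 0.7736  # hit
  → r_2 = 0.7736
beam 3: φ=45°, α=105°
  direction (-0.2588, 0.9659); cell (2,7); t to first gridline: x 1.1977, y 0.6936 (then +3.8637 / +1.0353)
    (2,8) via y @ 0.6936  # hit
  → r_3 = 0.6936

ranges = [2.5887, 0.7736, 0.6936]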